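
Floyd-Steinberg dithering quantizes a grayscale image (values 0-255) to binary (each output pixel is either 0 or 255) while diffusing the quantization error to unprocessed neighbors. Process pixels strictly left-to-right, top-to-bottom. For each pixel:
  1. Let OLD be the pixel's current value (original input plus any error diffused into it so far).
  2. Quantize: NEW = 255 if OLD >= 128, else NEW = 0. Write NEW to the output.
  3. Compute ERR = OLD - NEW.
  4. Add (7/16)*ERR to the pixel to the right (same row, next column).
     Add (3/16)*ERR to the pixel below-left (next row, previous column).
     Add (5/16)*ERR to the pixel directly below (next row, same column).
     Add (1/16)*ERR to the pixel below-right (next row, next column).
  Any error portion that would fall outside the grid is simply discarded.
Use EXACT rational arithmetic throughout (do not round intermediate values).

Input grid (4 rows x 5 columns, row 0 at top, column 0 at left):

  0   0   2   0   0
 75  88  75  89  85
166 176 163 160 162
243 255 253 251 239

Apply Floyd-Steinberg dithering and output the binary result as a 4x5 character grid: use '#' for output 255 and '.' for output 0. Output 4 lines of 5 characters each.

(0,0): OLD=0 → NEW=0, ERR=0
(0,1): OLD=0 → NEW=0, ERR=0
(0,2): OLD=2 → NEW=0, ERR=2
(0,3): OLD=7/8 → NEW=0, ERR=7/8
(0,4): OLD=49/128 → NEW=0, ERR=49/128
(1,0): OLD=75 → NEW=0, ERR=75
(1,1): OLD=1939/16 → NEW=0, ERR=1939/16
(1,2): OLD=32975/256 → NEW=255, ERR=-32305/256
(1,3): OLD=140335/4096 → NEW=0, ERR=140335/4096
(1,4): OLD=6564329/65536 → NEW=0, ERR=6564329/65536
(2,0): OLD=54313/256 → NEW=255, ERR=-10967/256
(2,1): OLD=180383/1024 → NEW=255, ERR=-80737/1024
(2,2): OLD=6754721/65536 → NEW=0, ERR=6754721/65536
(2,3): OLD=118852457/524288 → NEW=255, ERR=-14840983/524288
(2,4): OLD=1535603655/8388608 → NEW=255, ERR=-603491385/8388608
(3,0): OLD=3519761/16384 → NEW=255, ERR=-658159/16384
(3,1): OLD=240579199/1048576 → NEW=255, ERR=-26807681/1048576
(3,2): OLD=4425638975/16777216 → NEW=255, ERR=147448895/16777216
(3,3): OLD=64143144707/268435456 → NEW=255, ERR=-4307896573/268435456
(3,4): OLD=892184702837/4294967296 → NEW=255, ERR=-203031957643/4294967296
Row 0: .....
Row 1: ..#..
Row 2: ##.##
Row 3: #####

Answer: .....
..#..
##.##
#####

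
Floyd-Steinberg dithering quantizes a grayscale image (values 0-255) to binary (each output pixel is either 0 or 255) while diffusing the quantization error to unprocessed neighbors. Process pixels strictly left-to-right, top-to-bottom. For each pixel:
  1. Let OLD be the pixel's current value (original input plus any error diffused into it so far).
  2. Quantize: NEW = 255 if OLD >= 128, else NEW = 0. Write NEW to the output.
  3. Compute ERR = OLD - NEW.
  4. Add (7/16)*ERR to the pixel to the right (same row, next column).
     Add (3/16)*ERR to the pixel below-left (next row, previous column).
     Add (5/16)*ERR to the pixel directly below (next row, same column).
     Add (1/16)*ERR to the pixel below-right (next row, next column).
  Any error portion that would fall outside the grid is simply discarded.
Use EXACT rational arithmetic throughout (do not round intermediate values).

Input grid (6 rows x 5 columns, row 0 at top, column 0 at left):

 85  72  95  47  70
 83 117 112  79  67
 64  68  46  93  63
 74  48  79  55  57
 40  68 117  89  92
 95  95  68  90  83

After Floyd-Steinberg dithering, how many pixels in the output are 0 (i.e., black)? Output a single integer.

Answer: 22

Derivation:
(0,0): OLD=85 → NEW=0, ERR=85
(0,1): OLD=1747/16 → NEW=0, ERR=1747/16
(0,2): OLD=36549/256 → NEW=255, ERR=-28731/256
(0,3): OLD=-8605/4096 → NEW=0, ERR=-8605/4096
(0,4): OLD=4527285/65536 → NEW=0, ERR=4527285/65536
(1,0): OLD=33289/256 → NEW=255, ERR=-31991/256
(1,1): OLD=165311/2048 → NEW=0, ERR=165311/2048
(1,2): OLD=7777323/65536 → NEW=0, ERR=7777323/65536
(1,3): OLD=35704271/262144 → NEW=255, ERR=-31142449/262144
(1,4): OLD=153016205/4194304 → NEW=0, ERR=153016205/4194304
(2,0): OLD=1313445/32768 → NEW=0, ERR=1313445/32768
(2,1): OLD=131283431/1048576 → NEW=0, ERR=131283431/1048576
(2,2): OLD=2023851637/16777216 → NEW=0, ERR=2023851637/16777216
(2,3): OLD=32993064335/268435456 → NEW=0, ERR=32993064335/268435456
(2,4): OLD=518609707817/4294967296 → NEW=0, ERR=518609707817/4294967296
(3,0): OLD=1845515477/16777216 → NEW=0, ERR=1845515477/16777216
(3,1): OLD=21525111729/134217728 → NEW=255, ERR=-12700408911/134217728
(3,2): OLD=455992573931/4294967296 → NEW=0, ERR=455992573931/4294967296
(3,3): OLD=1460612440915/8589934592 → NEW=255, ERR=-729820880045/8589934592
(3,4): OLD=8967149324479/137438953472 → NEW=0, ERR=8967149324479/137438953472
(4,0): OLD=121618738267/2147483648 → NEW=0, ERR=121618738267/2147483648
(4,1): OLD=6183951011931/68719476736 → NEW=0, ERR=6183951011931/68719476736
(4,2): OLD=184391612964277/1099511627776 → NEW=255, ERR=-95983852118603/1099511627776
(4,3): OLD=758677912607835/17592186044416 → NEW=0, ERR=758677912607835/17592186044416
(4,4): OLD=35450745650969597/281474976710656 → NEW=0, ERR=35450745650969597/281474976710656
(5,0): OLD=142464455797233/1099511627776 → NEW=255, ERR=-137911009285647/1099511627776
(5,1): OLD=487456963905683/8796093022208 → NEW=0, ERR=487456963905683/8796093022208
(5,2): OLD=22145112938393771/281474976710656 → NEW=0, ERR=22145112938393771/281474976710656
(5,3): OLD=175703590212818565/1125899906842624 → NEW=255, ERR=-111400886032050555/1125899906842624
(5,4): OLD=1472959173488944167/18014398509481984 → NEW=0, ERR=1472959173488944167/18014398509481984
Output grid:
  Row 0: ..#..  (4 black, running=4)
  Row 1: #..#.  (3 black, running=7)
  Row 2: .....  (5 black, running=12)
  Row 3: .#.#.  (3 black, running=15)
  Row 4: ..#..  (4 black, running=19)
  Row 5: #..#.  (3 black, running=22)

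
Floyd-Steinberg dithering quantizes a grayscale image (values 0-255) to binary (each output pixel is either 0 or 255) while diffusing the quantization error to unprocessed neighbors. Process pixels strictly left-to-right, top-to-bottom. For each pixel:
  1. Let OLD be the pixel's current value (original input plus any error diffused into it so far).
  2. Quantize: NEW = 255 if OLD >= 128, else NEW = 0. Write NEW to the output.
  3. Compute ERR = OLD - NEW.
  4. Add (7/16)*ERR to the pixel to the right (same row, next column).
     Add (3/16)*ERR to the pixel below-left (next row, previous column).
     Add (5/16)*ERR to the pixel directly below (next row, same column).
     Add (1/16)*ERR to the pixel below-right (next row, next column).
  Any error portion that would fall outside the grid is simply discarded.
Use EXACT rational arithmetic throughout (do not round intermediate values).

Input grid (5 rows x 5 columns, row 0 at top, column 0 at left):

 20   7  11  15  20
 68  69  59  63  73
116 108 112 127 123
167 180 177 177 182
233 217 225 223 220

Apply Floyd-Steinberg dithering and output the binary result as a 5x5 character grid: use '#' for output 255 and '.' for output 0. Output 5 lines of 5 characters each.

(0,0): OLD=20 → NEW=0, ERR=20
(0,1): OLD=63/4 → NEW=0, ERR=63/4
(0,2): OLD=1145/64 → NEW=0, ERR=1145/64
(0,3): OLD=23375/1024 → NEW=0, ERR=23375/1024
(0,4): OLD=491305/16384 → NEW=0, ERR=491305/16384
(1,0): OLD=4941/64 → NEW=0, ERR=4941/64
(1,1): OLD=57499/512 → NEW=0, ERR=57499/512
(1,2): OLD=1949495/16384 → NEW=0, ERR=1949495/16384
(1,3): OLD=8449643/65536 → NEW=255, ERR=-8262037/65536
(1,4): OLD=30033889/1048576 → NEW=0, ERR=30033889/1048576
(2,0): OLD=1320409/8192 → NEW=255, ERR=-768551/8192
(2,1): OLD=33865059/262144 → NEW=255, ERR=-32981661/262144
(2,2): OLD=325145065/4194304 → NEW=0, ERR=325145065/4194304
(2,3): OLD=9014466731/67108864 → NEW=255, ERR=-8098293589/67108864
(2,4): OLD=76532707821/1073741824 → NEW=0, ERR=76532707821/1073741824
(3,0): OLD=478535625/4194304 → NEW=0, ERR=478535625/4194304
(3,1): OLD=6686374549/33554432 → NEW=255, ERR=-1870005611/33554432
(3,2): OLD=157145643511/1073741824 → NEW=255, ERR=-116658521609/1073741824
(3,3): OLD=236149870911/2147483648 → NEW=0, ERR=236149870911/2147483648
(3,4): OLD=8412703162715/34359738368 → NEW=255, ERR=-349030121125/34359738368
(4,0): OLD=138622330663/536870912 → NEW=255, ERR=1720248103/536870912
(4,1): OLD=3225443743783/17179869184 → NEW=255, ERR=-1155422898137/17179869184
(4,2): OLD=49137041075753/274877906944 → NEW=255, ERR=-20956825194967/274877906944
(4,3): OLD=946961208555559/4398046511104 → NEW=255, ERR=-174540651775961/4398046511104
(4,4): OLD=14519594814760081/70368744177664 → NEW=255, ERR=-3424434950544239/70368744177664
Row 0: .....
Row 1: ...#.
Row 2: ##.#.
Row 3: .##.#
Row 4: #####

Answer: .....
...#.
##.#.
.##.#
#####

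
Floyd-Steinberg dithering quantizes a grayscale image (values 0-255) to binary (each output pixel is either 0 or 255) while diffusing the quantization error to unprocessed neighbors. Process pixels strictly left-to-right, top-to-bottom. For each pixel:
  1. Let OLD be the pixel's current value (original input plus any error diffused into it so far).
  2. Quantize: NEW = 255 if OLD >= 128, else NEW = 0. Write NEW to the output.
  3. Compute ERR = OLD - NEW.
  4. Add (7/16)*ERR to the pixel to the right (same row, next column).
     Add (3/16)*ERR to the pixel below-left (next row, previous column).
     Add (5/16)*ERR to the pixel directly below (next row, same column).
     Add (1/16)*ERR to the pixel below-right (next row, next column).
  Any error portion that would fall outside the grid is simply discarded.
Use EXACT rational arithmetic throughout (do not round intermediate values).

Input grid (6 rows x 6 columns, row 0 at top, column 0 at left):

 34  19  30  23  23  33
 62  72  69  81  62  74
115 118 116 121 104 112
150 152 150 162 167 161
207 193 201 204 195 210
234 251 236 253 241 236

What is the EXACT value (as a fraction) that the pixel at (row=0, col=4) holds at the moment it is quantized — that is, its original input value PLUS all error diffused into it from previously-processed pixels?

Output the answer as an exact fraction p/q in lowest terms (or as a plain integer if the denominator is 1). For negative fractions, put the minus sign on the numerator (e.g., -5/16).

Answer: 1364505/32768

Derivation:
(0,0): OLD=34 → NEW=0, ERR=34
(0,1): OLD=271/8 → NEW=0, ERR=271/8
(0,2): OLD=5737/128 → NEW=0, ERR=5737/128
(0,3): OLD=87263/2048 → NEW=0, ERR=87263/2048
(0,4): OLD=1364505/32768 → NEW=0, ERR=1364505/32768
Target (0,4): original=23, with diffused error = 1364505/32768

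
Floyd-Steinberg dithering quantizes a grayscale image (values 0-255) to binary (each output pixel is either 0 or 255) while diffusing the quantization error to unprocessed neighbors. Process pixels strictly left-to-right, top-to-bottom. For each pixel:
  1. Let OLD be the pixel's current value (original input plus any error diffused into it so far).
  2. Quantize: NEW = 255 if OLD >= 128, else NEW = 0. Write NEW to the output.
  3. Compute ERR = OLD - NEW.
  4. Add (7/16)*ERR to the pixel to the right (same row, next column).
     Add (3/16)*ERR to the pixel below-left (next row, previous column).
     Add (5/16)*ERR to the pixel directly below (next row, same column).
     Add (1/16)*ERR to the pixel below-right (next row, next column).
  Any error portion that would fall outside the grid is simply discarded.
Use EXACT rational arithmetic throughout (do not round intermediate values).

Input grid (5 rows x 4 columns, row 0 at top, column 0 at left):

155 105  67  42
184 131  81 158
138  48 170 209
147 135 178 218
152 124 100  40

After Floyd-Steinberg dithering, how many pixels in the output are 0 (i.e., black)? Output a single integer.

Answer: 10

Derivation:
(0,0): OLD=155 → NEW=255, ERR=-100
(0,1): OLD=245/4 → NEW=0, ERR=245/4
(0,2): OLD=6003/64 → NEW=0, ERR=6003/64
(0,3): OLD=85029/1024 → NEW=0, ERR=85029/1024
(1,0): OLD=10511/64 → NEW=255, ERR=-5809/64
(1,1): OLD=62345/512 → NEW=0, ERR=62345/512
(1,2): OLD=2997981/16384 → NEW=255, ERR=-1179939/16384
(1,3): OLD=41498267/262144 → NEW=255, ERR=-25348453/262144
(2,0): OLD=1085171/8192 → NEW=255, ERR=-1003789/8192
(2,1): OLD=3478145/262144 → NEW=0, ERR=3478145/262144
(2,2): OLD=74857357/524288 → NEW=255, ERR=-58836083/524288
(2,3): OLD=1050123913/8388608 → NEW=0, ERR=1050123913/8388608
(3,0): OLD=466390883/4194304 → NEW=0, ERR=466390883/4194304
(3,1): OLD=10676678461/67108864 → NEW=255, ERR=-6436081859/67108864
(3,2): OLD=134511757571/1073741824 → NEW=0, ERR=134511757571/1073741824
(3,3): OLD=5238376791445/17179869184 → NEW=255, ERR=857510149525/17179869184
(4,0): OLD=181211782311/1073741824 → NEW=255, ERR=-92592382809/1073741824
(4,1): OLD=745100944597/8589934592 → NEW=0, ERR=745100944597/8589934592
(4,2): OLD=49605038017109/274877906944 → NEW=255, ERR=-20488828253611/274877906944
(4,3): OLD=135535884569059/4398046511104 → NEW=0, ERR=135535884569059/4398046511104
Output grid:
  Row 0: #...  (3 black, running=3)
  Row 1: #.##  (1 black, running=4)
  Row 2: #.#.  (2 black, running=6)
  Row 3: .#.#  (2 black, running=8)
  Row 4: #.#.  (2 black, running=10)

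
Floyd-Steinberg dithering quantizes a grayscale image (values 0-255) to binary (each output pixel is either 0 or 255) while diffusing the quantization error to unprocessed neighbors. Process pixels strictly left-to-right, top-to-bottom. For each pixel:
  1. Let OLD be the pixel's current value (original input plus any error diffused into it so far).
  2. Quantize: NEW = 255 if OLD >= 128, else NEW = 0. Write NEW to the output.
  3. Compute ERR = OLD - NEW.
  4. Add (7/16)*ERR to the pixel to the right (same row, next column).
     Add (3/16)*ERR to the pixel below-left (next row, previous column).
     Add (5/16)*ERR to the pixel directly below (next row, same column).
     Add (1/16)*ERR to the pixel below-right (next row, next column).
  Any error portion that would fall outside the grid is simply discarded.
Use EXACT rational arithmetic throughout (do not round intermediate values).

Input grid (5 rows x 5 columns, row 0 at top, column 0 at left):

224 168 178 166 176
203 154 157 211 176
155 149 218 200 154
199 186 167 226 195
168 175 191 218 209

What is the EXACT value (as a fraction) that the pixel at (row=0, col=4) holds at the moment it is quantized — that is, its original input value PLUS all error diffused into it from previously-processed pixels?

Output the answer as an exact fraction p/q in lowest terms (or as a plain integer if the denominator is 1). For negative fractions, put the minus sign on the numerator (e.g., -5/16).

(0,0): OLD=224 → NEW=255, ERR=-31
(0,1): OLD=2471/16 → NEW=255, ERR=-1609/16
(0,2): OLD=34305/256 → NEW=255, ERR=-30975/256
(0,3): OLD=463111/4096 → NEW=0, ERR=463111/4096
(0,4): OLD=14776113/65536 → NEW=255, ERR=-1935567/65536
Target (0,4): original=176, with diffused error = 14776113/65536

Answer: 14776113/65536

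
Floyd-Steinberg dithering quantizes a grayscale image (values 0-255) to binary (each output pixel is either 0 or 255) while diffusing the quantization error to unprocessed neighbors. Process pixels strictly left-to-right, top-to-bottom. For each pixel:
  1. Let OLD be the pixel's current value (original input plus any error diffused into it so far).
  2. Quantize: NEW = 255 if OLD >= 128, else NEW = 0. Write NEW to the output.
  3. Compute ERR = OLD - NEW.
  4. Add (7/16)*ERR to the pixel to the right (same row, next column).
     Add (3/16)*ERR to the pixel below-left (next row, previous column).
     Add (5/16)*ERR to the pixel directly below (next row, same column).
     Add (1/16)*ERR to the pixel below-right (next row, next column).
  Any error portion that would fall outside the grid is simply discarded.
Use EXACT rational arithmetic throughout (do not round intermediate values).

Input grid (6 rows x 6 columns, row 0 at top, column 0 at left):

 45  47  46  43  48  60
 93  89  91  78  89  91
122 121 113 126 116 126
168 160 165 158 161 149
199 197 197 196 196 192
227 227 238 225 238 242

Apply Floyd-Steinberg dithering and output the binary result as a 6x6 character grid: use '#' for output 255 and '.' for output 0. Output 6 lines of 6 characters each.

(0,0): OLD=45 → NEW=0, ERR=45
(0,1): OLD=1067/16 → NEW=0, ERR=1067/16
(0,2): OLD=19245/256 → NEW=0, ERR=19245/256
(0,3): OLD=310843/4096 → NEW=0, ERR=310843/4096
(0,4): OLD=5321629/65536 → NEW=0, ERR=5321629/65536
(0,5): OLD=100165963/1048576 → NEW=0, ERR=100165963/1048576
(1,0): OLD=30609/256 → NEW=0, ERR=30609/256
(1,1): OLD=366711/2048 → NEW=255, ERR=-155529/2048
(1,2): OLD=6531651/65536 → NEW=0, ERR=6531651/65536
(1,3): OLD=43317383/262144 → NEW=255, ERR=-23529337/262144
(1,4): OLD=1640154805/16777216 → NEW=0, ERR=1640154805/16777216
(1,5): OLD=45284324195/268435456 → NEW=255, ERR=-23166717085/268435456
(2,0): OLD=4755469/32768 → NEW=255, ERR=-3600371/32768
(2,1): OLD=79018719/1048576 → NEW=0, ERR=79018719/1048576
(2,2): OLD=2609505629/16777216 → NEW=255, ERR=-1668684451/16777216
(2,3): OLD=10602627765/134217728 → NEW=0, ERR=10602627765/134217728
(2,4): OLD=684271187103/4294967296 → NEW=255, ERR=-410945473377/4294967296
(2,5): OLD=4348578018377/68719476736 → NEW=0, ERR=4348578018377/68719476736
(3,0): OLD=2479569085/16777216 → NEW=255, ERR=-1798620995/16777216
(3,1): OLD=14915690105/134217728 → NEW=0, ERR=14915690105/134217728
(3,2): OLD=216959766971/1073741824 → NEW=255, ERR=-56844398149/1073741824
(3,3): OLD=9302434978929/68719476736 → NEW=255, ERR=-8221031588751/68719476736
(3,4): OLD=52536396275665/549755813888 → NEW=0, ERR=52536396275665/549755813888
(3,5): OLD=1799714734381471/8796093022208 → NEW=255, ERR=-443288986281569/8796093022208
(4,0): OLD=400151476467/2147483648 → NEW=255, ERR=-147456853773/2147483648
(4,1): OLD=6358635814231/34359738368 → NEW=255, ERR=-2403097469609/34359738368
(4,2): OLD=147743957257173/1099511627776 → NEW=255, ERR=-132631507825707/1099511627776
(4,3): OLD=2118975096774921/17592186044416 → NEW=0, ERR=2118975096774921/17592186044416
(4,4): OLD=73643426512409753/281474976710656 → NEW=255, ERR=1867307451192473/281474976710656
(4,5): OLD=833734677701571983/4503599627370496 → NEW=255, ERR=-314683227277904497/4503599627370496
(5,0): OLD=105788729041909/549755813888 → NEW=255, ERR=-34399003499531/549755813888
(5,1): OLD=2653952155342661/17592186044416 → NEW=255, ERR=-1832055285983419/17592186044416
(5,2): OLD=24341338107540295/140737488355328 → NEW=255, ERR=-11546721423068345/140737488355328
(5,3): OLD=992822080327594877/4503599627370496 → NEW=255, ERR=-155595824651881603/4503599627370496
(5,4): OLD=1976041143437467709/9007199254740992 → NEW=255, ERR=-320794666521485251/9007199254740992
(5,5): OLD=29543234414365838433/144115188075855872 → NEW=255, ERR=-7206138544977408927/144115188075855872
Row 0: ......
Row 1: .#.#.#
Row 2: #.#.#.
Row 3: #.##.#
Row 4: ###.##
Row 5: ######

Answer: ......
.#.#.#
#.#.#.
#.##.#
###.##
######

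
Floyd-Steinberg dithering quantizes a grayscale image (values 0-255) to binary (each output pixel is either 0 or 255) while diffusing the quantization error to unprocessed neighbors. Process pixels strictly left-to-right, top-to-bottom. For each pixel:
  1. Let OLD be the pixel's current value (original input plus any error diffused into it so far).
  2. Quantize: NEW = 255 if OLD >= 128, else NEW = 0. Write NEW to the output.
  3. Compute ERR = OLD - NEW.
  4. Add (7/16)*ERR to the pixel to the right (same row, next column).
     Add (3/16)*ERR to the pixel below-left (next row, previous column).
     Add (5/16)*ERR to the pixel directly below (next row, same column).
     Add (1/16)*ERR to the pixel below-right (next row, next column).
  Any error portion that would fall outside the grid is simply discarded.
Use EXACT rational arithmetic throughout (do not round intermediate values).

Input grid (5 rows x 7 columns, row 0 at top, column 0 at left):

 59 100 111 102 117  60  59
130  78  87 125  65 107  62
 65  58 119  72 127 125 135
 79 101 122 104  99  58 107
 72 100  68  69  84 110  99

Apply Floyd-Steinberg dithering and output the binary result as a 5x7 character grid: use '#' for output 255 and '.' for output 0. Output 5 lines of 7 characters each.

Answer: ..#.#..
#..#..#
..#.#.#
.#..#..
.#...#.

Derivation:
(0,0): OLD=59 → NEW=0, ERR=59
(0,1): OLD=2013/16 → NEW=0, ERR=2013/16
(0,2): OLD=42507/256 → NEW=255, ERR=-22773/256
(0,3): OLD=258381/4096 → NEW=0, ERR=258381/4096
(0,4): OLD=9476379/65536 → NEW=255, ERR=-7235301/65536
(0,5): OLD=12267453/1048576 → NEW=0, ERR=12267453/1048576
(0,6): OLD=1075727915/16777216 → NEW=0, ERR=1075727915/16777216
(1,0): OLD=44039/256 → NEW=255, ERR=-21241/256
(1,1): OLD=139313/2048 → NEW=0, ERR=139313/2048
(1,2): OLD=7120645/65536 → NEW=0, ERR=7120645/65536
(1,3): OLD=43512801/262144 → NEW=255, ERR=-23333919/262144
(1,4): OLD=-38706877/16777216 → NEW=0, ERR=-38706877/16777216
(1,5): OLD=15403994291/134217728 → NEW=0, ERR=15403994291/134217728
(1,6): OLD=285571296797/2147483648 → NEW=255, ERR=-262037033443/2147483648
(2,0): OLD=1698219/32768 → NEW=0, ERR=1698219/32768
(2,1): OLD=122806793/1048576 → NEW=0, ERR=122806793/1048576
(2,2): OLD=3217109083/16777216 → NEW=255, ERR=-1061080997/16777216
(2,3): OLD=3069848131/134217728 → NEW=0, ERR=3069848131/134217728
(2,4): OLD=163468050739/1073741824 → NEW=255, ERR=-110336114381/1073741824
(2,5): OLD=3191515657361/34359738368 → NEW=0, ERR=3191515657361/34359738368
(2,6): OLD=79538104339463/549755813888 → NEW=255, ERR=-60649628201977/549755813888
(3,0): OLD=1965535483/16777216 → NEW=0, ERR=1965535483/16777216
(3,1): OLD=24190759007/134217728 → NEW=255, ERR=-10034761633/134217728
(3,2): OLD=87117623821/1073741824 → NEW=0, ERR=87117623821/1073741824
(3,3): OLD=530101540043/4294967296 → NEW=0, ERR=530101540043/4294967296
(3,4): OLD=76818161609979/549755813888 → NEW=255, ERR=-63369570931461/549755813888
(3,5): OLD=41733338093857/4398046511104 → NEW=0, ERR=41733338093857/4398046511104
(3,6): OLD=5804117869730175/70368744177664 → NEW=0, ERR=5804117869730175/70368744177664
(4,0): OLD=203135957077/2147483648 → NEW=0, ERR=203135957077/2147483648
(4,1): OLD=4829438890449/34359738368 → NEW=255, ERR=-3932294393391/34359738368
(4,2): OLD=33949692384991/549755813888 → NEW=0, ERR=33949692384991/549755813888
(4,3): OLD=519169380728389/4398046511104 → NEW=0, ERR=519169380728389/4398046511104
(4,4): OLD=3839200665024831/35184372088832 → NEW=0, ERR=3839200665024831/35184372088832
(4,5): OLD=190237514640508351/1125899906842624 → NEW=255, ERR=-96866961604360769/1125899906842624
(4,6): OLD=1580369885338632425/18014398509481984 → NEW=0, ERR=1580369885338632425/18014398509481984
Row 0: ..#.#..
Row 1: #..#..#
Row 2: ..#.#.#
Row 3: .#..#..
Row 4: .#...#.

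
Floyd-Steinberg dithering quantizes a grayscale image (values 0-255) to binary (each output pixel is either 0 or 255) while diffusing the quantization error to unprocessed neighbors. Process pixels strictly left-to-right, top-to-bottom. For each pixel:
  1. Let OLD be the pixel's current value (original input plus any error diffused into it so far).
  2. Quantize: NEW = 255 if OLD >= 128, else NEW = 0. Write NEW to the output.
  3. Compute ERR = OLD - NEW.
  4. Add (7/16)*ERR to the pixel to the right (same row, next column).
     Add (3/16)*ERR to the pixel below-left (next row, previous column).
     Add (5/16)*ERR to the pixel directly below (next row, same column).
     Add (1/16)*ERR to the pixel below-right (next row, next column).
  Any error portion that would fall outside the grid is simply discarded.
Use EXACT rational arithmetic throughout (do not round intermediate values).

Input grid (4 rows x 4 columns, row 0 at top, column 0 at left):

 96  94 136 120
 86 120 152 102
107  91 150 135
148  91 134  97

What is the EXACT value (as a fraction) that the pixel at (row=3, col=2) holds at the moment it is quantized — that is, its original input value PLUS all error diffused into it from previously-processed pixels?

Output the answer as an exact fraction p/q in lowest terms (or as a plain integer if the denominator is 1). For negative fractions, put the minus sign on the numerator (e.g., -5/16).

(0,0): OLD=96 → NEW=0, ERR=96
(0,1): OLD=136 → NEW=255, ERR=-119
(0,2): OLD=1343/16 → NEW=0, ERR=1343/16
(0,3): OLD=40121/256 → NEW=255, ERR=-25159/256
(1,0): OLD=1499/16 → NEW=0, ERR=1499/16
(1,1): OLD=18629/128 → NEW=255, ERR=-14011/128
(1,2): OLD=427937/4096 → NEW=0, ERR=427937/4096
(1,3): OLD=8011319/65536 → NEW=0, ERR=8011319/65536
(2,0): OLD=237063/2048 → NEW=0, ERR=237063/2048
(2,1): OLD=8708453/65536 → NEW=255, ERR=-8003227/65536
(2,2): OLD=19044887/131072 → NEW=255, ERR=-14378473/131072
(2,3): OLD=276273383/2097152 → NEW=255, ERR=-258500377/2097152
(3,0): OLD=169109647/1048576 → NEW=255, ERR=-98277233/1048576
(3,1): OLD=-25179231/16777216 → NEW=0, ERR=-25179231/16777216
(3,2): OLD=18339038607/268435456 → NEW=0, ERR=18339038607/268435456
Target (3,2): original=134, with diffused error = 18339038607/268435456

Answer: 18339038607/268435456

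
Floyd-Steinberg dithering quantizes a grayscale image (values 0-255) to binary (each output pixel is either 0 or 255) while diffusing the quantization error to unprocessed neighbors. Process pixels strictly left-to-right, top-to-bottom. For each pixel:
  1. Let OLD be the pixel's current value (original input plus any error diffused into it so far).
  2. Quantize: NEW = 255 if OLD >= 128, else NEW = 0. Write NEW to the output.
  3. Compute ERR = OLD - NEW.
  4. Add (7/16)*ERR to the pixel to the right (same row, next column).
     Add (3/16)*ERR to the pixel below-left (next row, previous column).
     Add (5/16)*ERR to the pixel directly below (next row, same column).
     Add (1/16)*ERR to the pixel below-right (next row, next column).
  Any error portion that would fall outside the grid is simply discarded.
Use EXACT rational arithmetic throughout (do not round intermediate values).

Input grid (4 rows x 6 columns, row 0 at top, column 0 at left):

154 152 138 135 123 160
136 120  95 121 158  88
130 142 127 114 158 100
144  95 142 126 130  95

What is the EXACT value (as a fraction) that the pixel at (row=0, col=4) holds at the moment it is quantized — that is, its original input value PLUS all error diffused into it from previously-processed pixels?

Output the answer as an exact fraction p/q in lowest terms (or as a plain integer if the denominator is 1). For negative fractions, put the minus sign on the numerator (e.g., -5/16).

Answer: 11055675/65536

Derivation:
(0,0): OLD=154 → NEW=255, ERR=-101
(0,1): OLD=1725/16 → NEW=0, ERR=1725/16
(0,2): OLD=47403/256 → NEW=255, ERR=-17877/256
(0,3): OLD=427821/4096 → NEW=0, ERR=427821/4096
(0,4): OLD=11055675/65536 → NEW=255, ERR=-5656005/65536
Target (0,4): original=123, with diffused error = 11055675/65536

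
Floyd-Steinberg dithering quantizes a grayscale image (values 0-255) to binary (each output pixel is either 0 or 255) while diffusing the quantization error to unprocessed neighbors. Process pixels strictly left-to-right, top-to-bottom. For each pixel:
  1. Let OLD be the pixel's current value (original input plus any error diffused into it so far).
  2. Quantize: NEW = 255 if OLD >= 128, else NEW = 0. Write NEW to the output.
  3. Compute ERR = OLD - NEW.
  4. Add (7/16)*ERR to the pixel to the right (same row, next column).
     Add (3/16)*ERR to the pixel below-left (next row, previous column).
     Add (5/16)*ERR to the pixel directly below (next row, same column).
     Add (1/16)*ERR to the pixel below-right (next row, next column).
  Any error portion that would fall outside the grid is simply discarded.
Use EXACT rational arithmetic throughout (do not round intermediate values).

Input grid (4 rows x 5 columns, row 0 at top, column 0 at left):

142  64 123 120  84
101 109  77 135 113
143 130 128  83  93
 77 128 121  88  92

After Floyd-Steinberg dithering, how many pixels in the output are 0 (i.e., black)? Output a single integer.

Answer: 12

Derivation:
(0,0): OLD=142 → NEW=255, ERR=-113
(0,1): OLD=233/16 → NEW=0, ERR=233/16
(0,2): OLD=33119/256 → NEW=255, ERR=-32161/256
(0,3): OLD=266393/4096 → NEW=0, ERR=266393/4096
(0,4): OLD=7369775/65536 → NEW=0, ERR=7369775/65536
(1,0): OLD=17515/256 → NEW=0, ERR=17515/256
(1,1): OLD=231149/2048 → NEW=0, ERR=231149/2048
(1,2): OLD=6568305/65536 → NEW=0, ERR=6568305/65536
(1,3): OLD=55680861/262144 → NEW=255, ERR=-11165859/262144
(1,4): OLD=560239991/4194304 → NEW=255, ERR=-509307529/4194304
(2,0): OLD=6079871/32768 → NEW=255, ERR=-2275969/32768
(2,1): OLD=165623909/1048576 → NEW=255, ERR=-101762971/1048576
(2,2): OLD=1944965231/16777216 → NEW=0, ERR=1944965231/16777216
(2,3): OLD=27891620317/268435456 → NEW=0, ERR=27891620317/268435456
(2,4): OLD=420261051851/4294967296 → NEW=0, ERR=420261051851/4294967296
(3,0): OLD=622401679/16777216 → NEW=0, ERR=622401679/16777216
(3,1): OLD=17622556003/134217728 → NEW=255, ERR=-16602964637/134217728
(3,2): OLD=500470296753/4294967296 → NEW=0, ERR=500470296753/4294967296
(3,3): OLD=1692578738761/8589934592 → NEW=255, ERR=-497854582199/8589934592
(3,4): OLD=14254544012685/137438953472 → NEW=0, ERR=14254544012685/137438953472
Output grid:
  Row 0: #.#..  (3 black, running=3)
  Row 1: ...##  (3 black, running=6)
  Row 2: ##...  (3 black, running=9)
  Row 3: .#.#.  (3 black, running=12)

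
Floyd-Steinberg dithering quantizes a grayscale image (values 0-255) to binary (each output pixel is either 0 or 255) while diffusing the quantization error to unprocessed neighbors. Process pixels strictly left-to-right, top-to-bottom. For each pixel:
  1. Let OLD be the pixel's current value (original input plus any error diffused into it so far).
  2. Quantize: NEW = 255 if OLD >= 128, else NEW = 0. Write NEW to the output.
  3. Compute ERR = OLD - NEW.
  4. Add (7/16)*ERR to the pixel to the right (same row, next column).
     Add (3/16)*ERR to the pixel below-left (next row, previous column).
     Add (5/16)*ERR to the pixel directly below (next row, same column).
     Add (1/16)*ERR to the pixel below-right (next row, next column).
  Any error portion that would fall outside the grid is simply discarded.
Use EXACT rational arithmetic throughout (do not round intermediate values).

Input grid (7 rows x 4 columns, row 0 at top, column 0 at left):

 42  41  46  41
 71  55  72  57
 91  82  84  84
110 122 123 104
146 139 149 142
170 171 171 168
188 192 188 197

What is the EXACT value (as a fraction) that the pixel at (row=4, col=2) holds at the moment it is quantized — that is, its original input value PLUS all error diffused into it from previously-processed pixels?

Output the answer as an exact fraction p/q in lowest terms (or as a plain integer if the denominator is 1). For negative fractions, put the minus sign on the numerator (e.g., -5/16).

Answer: 99807919756155/549755813888

Derivation:
(0,0): OLD=42 → NEW=0, ERR=42
(0,1): OLD=475/8 → NEW=0, ERR=475/8
(0,2): OLD=9213/128 → NEW=0, ERR=9213/128
(0,3): OLD=148459/2048 → NEW=0, ERR=148459/2048
(1,0): OLD=12193/128 → NEW=0, ERR=12193/128
(1,1): OLD=134503/1024 → NEW=255, ERR=-126617/1024
(1,2): OLD=1890675/32768 → NEW=0, ERR=1890675/32768
(1,3): OLD=57354389/524288 → NEW=0, ERR=57354389/524288
(2,0): OLD=1598813/16384 → NEW=0, ERR=1598813/16384
(2,1): OLD=53909711/524288 → NEW=0, ERR=53909711/524288
(2,2): OLD=167562539/1048576 → NEW=255, ERR=-99824341/1048576
(2,3): OLD=1344561247/16777216 → NEW=0, ERR=1344561247/16777216
(3,0): OLD=1340286093/8388608 → NEW=255, ERR=-798808947/8388608
(3,1): OLD=13518485139/134217728 → NEW=0, ERR=13518485139/134217728
(3,2): OLD=340952662381/2147483648 → NEW=255, ERR=-206655667859/2147483648
(3,3): OLD=2782902062971/34359738368 → NEW=0, ERR=2782902062971/34359738368
(4,0): OLD=290183352265/2147483648 → NEW=255, ERR=-257424977975/2147483648
(4,1): OLD=1615522752219/17179869184 → NEW=0, ERR=1615522752219/17179869184
(4,2): OLD=99807919756155/549755813888 → NEW=255, ERR=-40379812785285/549755813888
Target (4,2): original=149, with diffused error = 99807919756155/549755813888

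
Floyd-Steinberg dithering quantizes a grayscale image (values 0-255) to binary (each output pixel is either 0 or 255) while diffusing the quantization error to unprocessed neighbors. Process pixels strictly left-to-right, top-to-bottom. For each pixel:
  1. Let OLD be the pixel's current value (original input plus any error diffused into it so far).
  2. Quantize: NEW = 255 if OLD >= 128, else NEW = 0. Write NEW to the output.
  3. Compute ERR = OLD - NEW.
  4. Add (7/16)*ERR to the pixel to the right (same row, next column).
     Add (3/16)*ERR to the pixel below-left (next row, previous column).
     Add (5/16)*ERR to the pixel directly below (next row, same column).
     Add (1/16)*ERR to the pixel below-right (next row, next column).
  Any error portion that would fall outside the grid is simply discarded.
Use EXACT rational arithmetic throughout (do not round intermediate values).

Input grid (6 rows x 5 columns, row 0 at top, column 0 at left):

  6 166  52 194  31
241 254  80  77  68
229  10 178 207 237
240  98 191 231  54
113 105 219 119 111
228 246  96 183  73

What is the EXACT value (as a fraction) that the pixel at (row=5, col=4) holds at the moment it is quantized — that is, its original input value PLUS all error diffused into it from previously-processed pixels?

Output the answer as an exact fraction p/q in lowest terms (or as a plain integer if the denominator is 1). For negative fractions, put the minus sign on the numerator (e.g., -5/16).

Answer: 146651028049563289/9007199254740992

Derivation:
(0,0): OLD=6 → NEW=0, ERR=6
(0,1): OLD=1349/8 → NEW=255, ERR=-691/8
(0,2): OLD=1819/128 → NEW=0, ERR=1819/128
(0,3): OLD=410045/2048 → NEW=255, ERR=-112195/2048
(0,4): OLD=230443/32768 → NEW=0, ERR=230443/32768
(1,0): OLD=29015/128 → NEW=255, ERR=-3625/128
(1,1): OLD=222881/1024 → NEW=255, ERR=-38239/1024
(1,2): OLD=1718133/32768 → NEW=0, ERR=1718133/32768
(1,3): OLD=11144625/131072 → NEW=0, ERR=11144625/131072
(1,4): OLD=218047091/2097152 → NEW=0, ERR=218047091/2097152
(2,0): OLD=3492219/16384 → NEW=255, ERR=-685701/16384
(2,1): OLD=-6248775/524288 → NEW=0, ERR=-6248775/524288
(2,2): OLD=1701038571/8388608 → NEW=255, ERR=-438056469/8388608
(2,3): OLD=31339361553/134217728 → NEW=255, ERR=-2886159087/134217728
(2,4): OLD=569937676087/2147483648 → NEW=255, ERR=22329345847/2147483648
(3,0): OLD=1884807435/8388608 → NEW=255, ERR=-254287605/8388608
(3,1): OLD=4604086895/67108864 → NEW=0, ERR=4604086895/67108864
(3,2): OLD=429323912117/2147483648 → NEW=255, ERR=-118284418123/2147483648
(3,3): OLD=854132686333/4294967296 → NEW=255, ERR=-241083974147/4294967296
(3,4): OLD=2154200292401/68719476736 → NEW=0, ERR=2154200292401/68719476736
(4,0): OLD=124973582597/1073741824 → NEW=0, ERR=124973582597/1073741824
(4,1): OLD=5674105706949/34359738368 → NEW=255, ERR=-3087627576891/34359738368
(4,2): OLD=85891653864107/549755813888 → NEW=255, ERR=-54296078677333/549755813888
(4,3): OLD=533788771425477/8796093022208 → NEW=0, ERR=533788771425477/8796093022208
(4,4): OLD=20243330815503331/140737488355328 → NEW=255, ERR=-15644728715105309/140737488355328
(5,0): OLD=136077216051311/549755813888 → NEW=255, ERR=-4110516490129/549755813888
(5,1): OLD=894576650069325/4398046511104 → NEW=255, ERR=-226925210262195/4398046511104
(5,2): OLD=6801093298846453/140737488355328 → NEW=0, ERR=6801093298846453/140737488355328
(5,3): OLD=110389034605912635/562949953421312 → NEW=255, ERR=-33163203516521925/562949953421312
(5,4): OLD=146651028049563289/9007199254740992 → NEW=0, ERR=146651028049563289/9007199254740992
Target (5,4): original=73, with diffused error = 146651028049563289/9007199254740992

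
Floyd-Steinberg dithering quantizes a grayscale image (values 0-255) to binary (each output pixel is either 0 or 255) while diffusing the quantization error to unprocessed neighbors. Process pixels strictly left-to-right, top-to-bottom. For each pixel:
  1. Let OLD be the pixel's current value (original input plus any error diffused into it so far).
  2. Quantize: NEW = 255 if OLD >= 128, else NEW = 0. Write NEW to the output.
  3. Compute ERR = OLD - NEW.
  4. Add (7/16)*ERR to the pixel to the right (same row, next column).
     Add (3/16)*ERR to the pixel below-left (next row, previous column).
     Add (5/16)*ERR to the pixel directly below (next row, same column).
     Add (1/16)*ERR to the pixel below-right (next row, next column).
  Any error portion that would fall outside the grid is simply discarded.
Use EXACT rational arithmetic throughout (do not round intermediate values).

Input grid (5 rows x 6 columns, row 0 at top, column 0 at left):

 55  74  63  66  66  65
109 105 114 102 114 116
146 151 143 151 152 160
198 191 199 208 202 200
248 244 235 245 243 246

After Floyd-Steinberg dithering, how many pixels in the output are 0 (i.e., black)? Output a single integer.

Answer: 11

Derivation:
(0,0): OLD=55 → NEW=0, ERR=55
(0,1): OLD=1569/16 → NEW=0, ERR=1569/16
(0,2): OLD=27111/256 → NEW=0, ERR=27111/256
(0,3): OLD=460113/4096 → NEW=0, ERR=460113/4096
(0,4): OLD=7546167/65536 → NEW=0, ERR=7546167/65536
(0,5): OLD=120980609/1048576 → NEW=0, ERR=120980609/1048576
(1,0): OLD=37011/256 → NEW=255, ERR=-28269/256
(1,1): OLD=226565/2048 → NEW=0, ERR=226565/2048
(1,2): OLD=14593897/65536 → NEW=255, ERR=-2117783/65536
(1,3): OLD=39629557/262144 → NEW=255, ERR=-27217163/262144
(1,4): OLD=2234946175/16777216 → NEW=255, ERR=-2043243905/16777216
(1,5): OLD=28446073033/268435456 → NEW=0, ERR=28446073033/268435456
(2,0): OLD=4333063/32768 → NEW=255, ERR=-4022777/32768
(2,1): OLD=124676285/1048576 → NEW=0, ERR=124676285/1048576
(2,2): OLD=2891848567/16777216 → NEW=255, ERR=-1386341513/16777216
(2,3): OLD=7723993471/134217728 → NEW=0, ERR=7723993471/134217728
(2,4): OLD=654979269373/4294967296 → NEW=255, ERR=-440237391107/4294967296
(2,5): OLD=9666069942971/68719476736 → NEW=255, ERR=-7857396624709/68719476736
(3,0): OLD=3052273303/16777216 → NEW=255, ERR=-1225916777/16777216
(3,1): OLD=23222585547/134217728 → NEW=255, ERR=-11002935093/134217728
(3,2): OLD=167002792337/1073741824 → NEW=255, ERR=-106801372783/1073741824
(3,3): OLD=10863436077875/68719476736 → NEW=255, ERR=-6660030489805/68719476736
(3,4): OLD=60322319438291/549755813888 → NEW=0, ERR=60322319438291/549755813888
(3,5): OLD=1810828589459581/8796093022208 → NEW=255, ERR=-432175131203459/8796093022208
(4,0): OLD=450530468345/2147483648 → NEW=255, ERR=-97077861895/2147483648
(4,1): OLD=6026270736933/34359738368 → NEW=255, ERR=-2735462546907/34359738368
(4,2): OLD=160298723343071/1099511627776 → NEW=255, ERR=-120076741739809/1099511627776
(4,3): OLD=3189315260418811/17592186044416 → NEW=255, ERR=-1296692180907269/17592186044416
(4,4): OLD=64675126591854251/281474976710656 → NEW=255, ERR=-7100992469363029/281474976710656
(4,5): OLD=1019915567607452365/4503599627370496 → NEW=255, ERR=-128502337372024115/4503599627370496
Output grid:
  Row 0: ......  (6 black, running=6)
  Row 1: #.###.  (2 black, running=8)
  Row 2: #.#.##  (2 black, running=10)
  Row 3: ####.#  (1 black, running=11)
  Row 4: ######  (0 black, running=11)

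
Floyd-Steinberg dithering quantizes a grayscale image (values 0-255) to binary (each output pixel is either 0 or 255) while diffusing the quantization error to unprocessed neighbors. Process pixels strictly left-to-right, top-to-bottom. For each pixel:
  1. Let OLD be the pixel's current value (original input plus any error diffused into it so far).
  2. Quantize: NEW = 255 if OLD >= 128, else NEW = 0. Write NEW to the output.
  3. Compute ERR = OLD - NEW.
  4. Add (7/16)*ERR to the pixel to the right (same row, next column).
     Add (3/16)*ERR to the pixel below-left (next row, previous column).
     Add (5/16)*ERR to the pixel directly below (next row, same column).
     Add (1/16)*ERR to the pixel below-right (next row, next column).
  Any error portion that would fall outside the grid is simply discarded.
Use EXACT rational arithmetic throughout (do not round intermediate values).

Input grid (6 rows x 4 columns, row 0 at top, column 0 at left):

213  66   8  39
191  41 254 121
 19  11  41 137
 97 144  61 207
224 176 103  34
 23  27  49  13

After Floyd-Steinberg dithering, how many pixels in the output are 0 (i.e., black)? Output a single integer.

Answer: 16

Derivation:
(0,0): OLD=213 → NEW=255, ERR=-42
(0,1): OLD=381/8 → NEW=0, ERR=381/8
(0,2): OLD=3691/128 → NEW=0, ERR=3691/128
(0,3): OLD=105709/2048 → NEW=0, ERR=105709/2048
(1,0): OLD=23911/128 → NEW=255, ERR=-8729/128
(1,1): OLD=29521/1024 → NEW=0, ERR=29521/1024
(1,2): OLD=9446309/32768 → NEW=255, ERR=1090469/32768
(1,3): OLD=80473747/524288 → NEW=255, ERR=-53219693/524288
(2,0): OLD=50699/16384 → NEW=0, ERR=50699/16384
(2,1): OLD=12237097/524288 → NEW=0, ERR=12237097/524288
(2,2): OLD=46535725/1048576 → NEW=0, ERR=46535725/1048576
(2,3): OLD=2126926745/16777216 → NEW=0, ERR=2126926745/16777216
(3,0): OLD=858518107/8388608 → NEW=0, ERR=858518107/8388608
(3,1): OLD=27458762629/134217728 → NEW=255, ERR=-6766758011/134217728
(3,2): OLD=167590999163/2147483648 → NEW=0, ERR=167590999163/2147483648
(3,3): OLD=9742141117917/34359738368 → NEW=255, ERR=980407834077/34359738368
(4,0): OLD=529417511679/2147483648 → NEW=255, ERR=-18190818561/2147483648
(4,1): OLD=3050595607421/17179869184 → NEW=255, ERR=-1330271034499/17179869184
(4,2): OLD=52617267731933/549755813888 → NEW=0, ERR=52617267731933/549755813888
(4,3): OLD=788723959390491/8796093022208 → NEW=0, ERR=788723959390491/8796093022208
(5,0): OLD=1603746013775/274877906944 → NEW=0, ERR=1603746013775/274877906944
(5,1): OLD=200298543916809/8796093022208 → NEW=0, ERR=200298543916809/8796093022208
(5,2): OLD=443521289496605/4398046511104 → NEW=0, ERR=443521289496605/4398046511104
(5,3): OLD=12824381482235117/140737488355328 → NEW=0, ERR=12824381482235117/140737488355328
Output grid:
  Row 0: #...  (3 black, running=3)
  Row 1: #.##  (1 black, running=4)
  Row 2: ....  (4 black, running=8)
  Row 3: .#.#  (2 black, running=10)
  Row 4: ##..  (2 black, running=12)
  Row 5: ....  (4 black, running=16)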